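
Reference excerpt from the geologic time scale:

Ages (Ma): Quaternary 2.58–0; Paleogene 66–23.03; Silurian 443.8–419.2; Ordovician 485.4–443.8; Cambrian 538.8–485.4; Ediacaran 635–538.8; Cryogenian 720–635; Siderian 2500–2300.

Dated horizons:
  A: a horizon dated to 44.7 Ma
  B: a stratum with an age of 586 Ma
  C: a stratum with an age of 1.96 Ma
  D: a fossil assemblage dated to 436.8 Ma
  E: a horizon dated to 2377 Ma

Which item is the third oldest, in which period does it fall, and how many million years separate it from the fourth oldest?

Sorted oldest-first by Ma: E (2377), B (586), D (436.8), A (44.7), C (1.96).
The third oldest is D at 436.8 Ma, which lies in 443.8–419.2 Ma: the Silurian.
The fourth oldest is A at 44.7 Ma; separation = |436.8 − 44.7| = 392.1 Myr.

D, in the Silurian; 392.1 million years to A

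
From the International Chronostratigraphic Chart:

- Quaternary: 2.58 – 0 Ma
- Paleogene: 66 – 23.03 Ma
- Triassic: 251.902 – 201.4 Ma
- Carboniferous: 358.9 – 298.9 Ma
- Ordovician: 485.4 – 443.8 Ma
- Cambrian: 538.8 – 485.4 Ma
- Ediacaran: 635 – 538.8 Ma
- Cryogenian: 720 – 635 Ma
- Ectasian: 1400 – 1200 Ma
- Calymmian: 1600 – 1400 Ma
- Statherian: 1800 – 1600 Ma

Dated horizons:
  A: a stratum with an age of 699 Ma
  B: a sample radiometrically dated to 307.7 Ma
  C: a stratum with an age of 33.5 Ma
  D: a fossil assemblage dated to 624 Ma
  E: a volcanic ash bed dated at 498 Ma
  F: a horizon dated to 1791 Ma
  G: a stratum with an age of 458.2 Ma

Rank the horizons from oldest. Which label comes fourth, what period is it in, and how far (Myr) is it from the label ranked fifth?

E, in the Cambrian; 39.8 million years to G

Sorted oldest-first by Ma: F (1791), A (699), D (624), E (498), G (458.2), B (307.7), C (33.5).
The fourth oldest is E at 498 Ma, which lies in 538.8–485.4 Ma: the Cambrian.
The fifth oldest is G at 458.2 Ma; separation = |498 − 458.2| = 39.8 Myr.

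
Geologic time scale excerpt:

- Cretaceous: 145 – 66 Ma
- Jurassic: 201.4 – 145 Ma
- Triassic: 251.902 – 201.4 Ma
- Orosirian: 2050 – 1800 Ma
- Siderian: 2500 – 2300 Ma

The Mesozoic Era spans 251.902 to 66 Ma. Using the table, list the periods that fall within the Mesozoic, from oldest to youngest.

Triassic, Jurassic, Cretaceous

Periods with both bounds inside 251.902–66 Ma: Triassic (251.902–201.4), Jurassic (201.4–145), Cretaceous (145–66).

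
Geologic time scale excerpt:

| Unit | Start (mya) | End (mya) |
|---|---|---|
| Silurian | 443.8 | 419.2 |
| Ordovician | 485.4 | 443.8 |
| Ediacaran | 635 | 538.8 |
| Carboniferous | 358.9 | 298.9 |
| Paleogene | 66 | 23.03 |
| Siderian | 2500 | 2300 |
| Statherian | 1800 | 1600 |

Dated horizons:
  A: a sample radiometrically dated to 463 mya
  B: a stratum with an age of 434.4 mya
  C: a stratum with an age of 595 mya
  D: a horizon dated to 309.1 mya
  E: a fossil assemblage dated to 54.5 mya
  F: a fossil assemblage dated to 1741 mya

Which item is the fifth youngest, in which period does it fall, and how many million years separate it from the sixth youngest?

C, in the Ediacaran; 1146 million years to F

Sorted youngest-first by Ma: E (54.5), D (309.1), B (434.4), A (463), C (595), F (1741).
The fifth youngest is C at 595 Ma, which lies in 635–538.8 Ma: the Ediacaran.
The sixth youngest is F at 1741 Ma; separation = |595 − 1741| = 1146 Myr.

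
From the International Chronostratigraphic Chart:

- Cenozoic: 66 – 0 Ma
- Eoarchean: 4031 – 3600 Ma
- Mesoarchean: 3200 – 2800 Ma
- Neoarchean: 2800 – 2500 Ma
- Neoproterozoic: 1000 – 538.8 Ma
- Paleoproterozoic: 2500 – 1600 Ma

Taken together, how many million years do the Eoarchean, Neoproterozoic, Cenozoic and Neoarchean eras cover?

Duration is start − end for each: (4031 − 3600) + (1000 − 538.8) + (66 − 0) + (2800 − 2500).
That is 431 + 461.2 + 66 + 300, which totals 1258.2 million years.

1258.2 million years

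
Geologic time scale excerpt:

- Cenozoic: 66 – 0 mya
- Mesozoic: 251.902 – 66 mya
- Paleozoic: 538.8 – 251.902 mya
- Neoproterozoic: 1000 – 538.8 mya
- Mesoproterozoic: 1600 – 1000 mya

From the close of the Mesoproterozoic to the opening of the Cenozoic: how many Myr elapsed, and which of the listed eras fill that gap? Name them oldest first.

End of Mesoproterozoic = 1000 Ma; start of Cenozoic = 66 Ma.
Gap = 1000 − 66 = 934 Myr.
Eras wholly inside 1000–66 Ma: Neoproterozoic (1000–538.8), Paleozoic (538.8–251.902), Mesozoic (251.902–66).

934 million years; Neoproterozoic, Paleozoic, Mesozoic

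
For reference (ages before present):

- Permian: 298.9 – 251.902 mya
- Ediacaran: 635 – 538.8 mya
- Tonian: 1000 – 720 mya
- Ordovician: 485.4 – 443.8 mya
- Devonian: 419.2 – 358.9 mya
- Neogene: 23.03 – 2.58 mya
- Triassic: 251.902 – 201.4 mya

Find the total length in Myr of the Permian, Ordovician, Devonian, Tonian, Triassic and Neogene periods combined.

Each duration: Permian = 46.998; Ordovician = 41.6; Devonian = 60.3; Tonian = 280; Triassic = 50.502; Neogene = 20.45.
Sum: 46.998 + 41.6 + 60.3 + 280 + 50.502 + 20.45 = 499.85 Myr.

499.85 million years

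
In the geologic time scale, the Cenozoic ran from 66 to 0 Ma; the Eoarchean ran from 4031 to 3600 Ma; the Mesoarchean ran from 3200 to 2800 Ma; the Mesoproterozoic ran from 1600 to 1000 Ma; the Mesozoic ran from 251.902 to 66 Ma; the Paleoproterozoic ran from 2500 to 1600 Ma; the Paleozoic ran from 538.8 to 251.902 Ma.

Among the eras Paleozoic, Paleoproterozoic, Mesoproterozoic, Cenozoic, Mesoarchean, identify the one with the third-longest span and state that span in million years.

Start − end for each: Paleozoic 538.8 − 251.902 = 286.898; Paleoproterozoic 2500 − 1600 = 900; Mesoproterozoic 1600 − 1000 = 600; Cenozoic 66 − 0 = 66; Mesoarchean 3200 − 2800 = 400.
Ranking these from longest: Paleoproterozoic > Mesoproterozoic > Mesoarchean > Paleozoic > Cenozoic.
Position 3 in that ranking is Mesoarchean, which lasted 400 Myr.

Mesoarchean, 400 million years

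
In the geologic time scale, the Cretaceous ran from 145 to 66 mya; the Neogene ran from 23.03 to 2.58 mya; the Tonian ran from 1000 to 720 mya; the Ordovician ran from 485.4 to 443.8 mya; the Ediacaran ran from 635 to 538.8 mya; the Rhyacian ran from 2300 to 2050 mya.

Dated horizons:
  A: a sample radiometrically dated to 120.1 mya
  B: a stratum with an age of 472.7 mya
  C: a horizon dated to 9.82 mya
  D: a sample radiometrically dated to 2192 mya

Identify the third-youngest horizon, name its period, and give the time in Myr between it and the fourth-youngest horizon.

B, in the Ordovician; 1719.3 million years to D

Smaller Ma means younger, so youngest first: C 9.82 < A 120.1 < B 472.7 < D 2192.
Counting 3 along gives B (472.7 Ma); the excerpt puts that inside the Ordovician, 485.4–443.8 Ma.
Next in line is D (2192 Ma), and 2192 − 472.7 = 1719.3 Myr.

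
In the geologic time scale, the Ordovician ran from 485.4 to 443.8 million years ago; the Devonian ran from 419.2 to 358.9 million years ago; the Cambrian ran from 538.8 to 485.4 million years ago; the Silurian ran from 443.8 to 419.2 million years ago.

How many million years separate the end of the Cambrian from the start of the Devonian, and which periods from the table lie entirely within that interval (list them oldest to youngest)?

End of Cambrian = 485.4 Ma; start of Devonian = 419.2 Ma.
Gap = 485.4 − 419.2 = 66.2 Myr.
Periods wholly inside 485.4–419.2 Ma: Ordovician (485.4–443.8), Silurian (443.8–419.2).

66.2 million years; Ordovician, Silurian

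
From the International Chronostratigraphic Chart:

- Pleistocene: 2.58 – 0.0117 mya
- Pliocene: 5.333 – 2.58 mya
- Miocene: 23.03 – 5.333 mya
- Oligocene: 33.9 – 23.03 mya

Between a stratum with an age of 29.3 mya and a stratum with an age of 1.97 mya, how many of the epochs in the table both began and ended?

2

29.3 Ma sits inside the Oligocene (33.9–23.03) and 1.97 Ma inside the Pleistocene (2.58–0.0117); neither of those is wholly between the two dates.
The listed epochs lying completely between them are Miocene, Pliocene — 2 in all.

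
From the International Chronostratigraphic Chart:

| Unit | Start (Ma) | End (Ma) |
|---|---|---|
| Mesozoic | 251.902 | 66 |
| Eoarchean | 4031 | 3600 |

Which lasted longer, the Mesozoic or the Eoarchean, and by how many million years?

Mesozoic: 251.902 − 66 = 185.902 Myr.
Eoarchean: 4031 − 3600 = 431 Myr.
Difference: 431 − 185.902 = 245.098 Myr, so the Eoarchean was longer.

Eoarchean, by 245.098 million years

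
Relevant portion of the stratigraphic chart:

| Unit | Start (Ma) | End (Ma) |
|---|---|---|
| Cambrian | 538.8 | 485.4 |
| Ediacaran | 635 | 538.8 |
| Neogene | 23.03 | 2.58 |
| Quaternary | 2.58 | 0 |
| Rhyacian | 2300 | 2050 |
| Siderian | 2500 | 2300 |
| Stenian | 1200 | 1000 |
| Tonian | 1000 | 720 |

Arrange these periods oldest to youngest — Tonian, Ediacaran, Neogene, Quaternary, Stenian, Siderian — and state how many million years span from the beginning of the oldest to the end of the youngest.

Siderian → Stenian → Tonian → Ediacaran → Neogene → Quaternary; total span 2500 Myr

From the excerpt: Tonian 1000–720; Ediacaran 635–538.8; Neogene 23.03–2.58; Quaternary 2.58–0; Stenian 1200–1000; Siderian 2500–2300 (Ma).
Larger Ma is earlier, so the oldest is Siderian and the youngest is Quaternary; oldest to youngest: Siderian, Stenian, Tonian, Ediacaran, Neogene, Quaternary.
Oldest start 2500 minus youngest end 0 gives 2500 Myr overall.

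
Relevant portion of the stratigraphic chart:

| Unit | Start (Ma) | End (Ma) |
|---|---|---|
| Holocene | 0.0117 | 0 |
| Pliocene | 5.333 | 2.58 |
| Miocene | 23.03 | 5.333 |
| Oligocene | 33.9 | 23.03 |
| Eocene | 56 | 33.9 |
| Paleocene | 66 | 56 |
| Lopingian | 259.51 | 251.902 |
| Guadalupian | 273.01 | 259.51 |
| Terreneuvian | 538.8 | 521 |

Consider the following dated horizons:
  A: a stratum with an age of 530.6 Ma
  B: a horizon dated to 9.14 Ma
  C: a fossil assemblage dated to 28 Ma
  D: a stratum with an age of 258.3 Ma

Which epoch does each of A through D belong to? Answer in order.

Match each age against the start–end ranges in the excerpt: A = 530.6 Ma → Terreneuvian (538.8–521); B = 9.14 Ma → Miocene (23.03–5.333); C = 28 Ma → Oligocene (33.9–23.03); D = 258.3 Ma → Lopingian (259.51–251.902).

A — Terreneuvian; B — Miocene; C — Oligocene; D — Lopingian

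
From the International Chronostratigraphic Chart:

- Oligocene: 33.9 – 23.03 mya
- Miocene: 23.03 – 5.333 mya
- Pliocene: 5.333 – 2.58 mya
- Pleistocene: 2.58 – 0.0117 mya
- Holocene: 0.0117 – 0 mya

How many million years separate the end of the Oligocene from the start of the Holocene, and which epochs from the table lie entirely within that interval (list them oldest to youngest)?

End of Oligocene = 23.03 Ma; start of Holocene = 0.0117 Ma.
Gap = 23.03 − 0.0117 = 23.0183 Myr.
Epochs wholly inside 23.03–0.0117 Ma: Miocene (23.03–5.333), Pliocene (5.333–2.58), Pleistocene (2.58–0.0117).

23.0183 million years; Miocene, Pliocene, Pleistocene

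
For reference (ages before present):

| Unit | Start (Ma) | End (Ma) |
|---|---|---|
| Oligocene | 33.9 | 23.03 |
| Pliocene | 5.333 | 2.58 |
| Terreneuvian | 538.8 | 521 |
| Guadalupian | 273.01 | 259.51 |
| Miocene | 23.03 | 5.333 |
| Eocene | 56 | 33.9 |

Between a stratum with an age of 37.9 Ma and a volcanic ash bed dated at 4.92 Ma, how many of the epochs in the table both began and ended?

2

The older date is 37.9 Ma and the younger is 4.92 Ma.
Epochs with start < 37.9 and end > 4.92 Ma: Oligocene (33.9–23.03), Miocene (23.03–5.333).
That is 2 complete epochs.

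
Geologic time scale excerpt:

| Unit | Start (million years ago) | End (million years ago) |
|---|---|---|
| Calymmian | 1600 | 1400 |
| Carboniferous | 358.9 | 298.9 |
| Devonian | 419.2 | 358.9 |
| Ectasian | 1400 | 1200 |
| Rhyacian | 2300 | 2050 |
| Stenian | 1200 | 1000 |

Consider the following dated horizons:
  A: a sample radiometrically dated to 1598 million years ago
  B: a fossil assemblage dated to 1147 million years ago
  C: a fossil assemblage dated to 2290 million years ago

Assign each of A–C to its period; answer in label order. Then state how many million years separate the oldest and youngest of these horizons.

A — Calymmian; B — Stenian; C — Rhyacian; span 1143 million years

Match each age against the start–end ranges in the excerpt: A = 1598 Ma → Calymmian (1600–1400); B = 1147 Ma → Stenian (1200–1000); C = 2290 Ma → Rhyacian (2300–2050).
The largest age is 2290 Ma and the smallest is 1147 Ma; their difference is 1143 Myr.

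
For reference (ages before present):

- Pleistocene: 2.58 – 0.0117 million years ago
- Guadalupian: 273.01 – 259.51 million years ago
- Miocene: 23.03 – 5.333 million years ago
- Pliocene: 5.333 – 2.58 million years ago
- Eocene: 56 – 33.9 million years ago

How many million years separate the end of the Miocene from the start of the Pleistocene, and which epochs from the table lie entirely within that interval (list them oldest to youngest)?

End of Miocene = 5.333 Ma; start of Pleistocene = 2.58 Ma.
Gap = 5.333 − 2.58 = 2.753 Myr.
Epochs wholly inside 5.333–2.58 Ma: Pliocene (5.333–2.58).

2.753 million years; Pliocene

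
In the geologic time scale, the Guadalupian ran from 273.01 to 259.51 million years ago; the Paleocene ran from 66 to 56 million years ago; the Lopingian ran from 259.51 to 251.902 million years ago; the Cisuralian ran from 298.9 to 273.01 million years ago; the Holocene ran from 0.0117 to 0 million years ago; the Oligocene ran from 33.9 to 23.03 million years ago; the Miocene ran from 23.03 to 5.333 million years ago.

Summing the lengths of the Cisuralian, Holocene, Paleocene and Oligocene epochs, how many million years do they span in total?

46.7717 million years

Duration is start − end for each: (298.9 − 273.01) + (0.0117 − 0) + (66 − 56) + (33.9 − 23.03).
That is 25.89 + 0.0117 + 10 + 10.87, which totals 46.7717 million years.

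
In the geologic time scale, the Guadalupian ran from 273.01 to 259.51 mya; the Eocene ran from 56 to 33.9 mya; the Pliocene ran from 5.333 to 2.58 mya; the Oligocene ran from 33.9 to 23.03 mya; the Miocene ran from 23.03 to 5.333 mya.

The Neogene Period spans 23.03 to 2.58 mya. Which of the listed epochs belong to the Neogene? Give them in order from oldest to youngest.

Epochs with both bounds inside 23.03–2.58 Ma: Miocene (23.03–5.333), Pliocene (5.333–2.58).

Miocene, Pliocene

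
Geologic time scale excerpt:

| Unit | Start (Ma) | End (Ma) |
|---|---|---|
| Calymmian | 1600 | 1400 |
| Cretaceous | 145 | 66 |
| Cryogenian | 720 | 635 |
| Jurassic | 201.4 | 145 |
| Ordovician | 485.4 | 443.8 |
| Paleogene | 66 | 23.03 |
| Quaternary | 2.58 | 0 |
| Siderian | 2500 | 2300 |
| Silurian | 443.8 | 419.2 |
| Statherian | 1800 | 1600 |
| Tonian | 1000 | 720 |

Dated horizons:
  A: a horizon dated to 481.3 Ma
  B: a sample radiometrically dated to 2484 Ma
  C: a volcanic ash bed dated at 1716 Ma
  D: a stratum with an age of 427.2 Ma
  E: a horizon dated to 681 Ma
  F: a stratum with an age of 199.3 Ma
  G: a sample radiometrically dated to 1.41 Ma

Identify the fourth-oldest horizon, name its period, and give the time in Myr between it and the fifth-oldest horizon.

A, in the Ordovician; 54.1 million years to D

Sorted oldest-first by Ma: B (2484), C (1716), E (681), A (481.3), D (427.2), F (199.3), G (1.41).
The fourth oldest is A at 481.3 Ma, which lies in 485.4–443.8 Ma: the Ordovician.
The fifth oldest is D at 427.2 Ma; separation = |481.3 − 427.2| = 54.1 Myr.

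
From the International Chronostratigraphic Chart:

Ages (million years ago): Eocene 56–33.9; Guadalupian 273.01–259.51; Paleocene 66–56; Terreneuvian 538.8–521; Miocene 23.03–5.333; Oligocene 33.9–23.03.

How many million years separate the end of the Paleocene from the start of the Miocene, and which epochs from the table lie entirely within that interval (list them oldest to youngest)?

32.97 million years; Eocene, Oligocene

The Paleocene closes at 56 Ma and the Miocene opens at 23.03 Ma, so the interval is 56 − 23.03 = 32.97 Myr.
An epoch fits inside if it starts at or after 56 Ma and ends at or before 23.03 Ma; oldest first that gives Eocene, Oligocene.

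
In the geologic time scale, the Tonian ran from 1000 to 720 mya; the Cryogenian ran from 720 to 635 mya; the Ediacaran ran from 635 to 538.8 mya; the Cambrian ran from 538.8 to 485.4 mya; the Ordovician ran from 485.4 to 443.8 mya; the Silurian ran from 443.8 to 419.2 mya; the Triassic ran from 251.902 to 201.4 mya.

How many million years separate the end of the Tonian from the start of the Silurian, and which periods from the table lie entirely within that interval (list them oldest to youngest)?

The Tonian closes at 720 Ma and the Silurian opens at 443.8 Ma, so the interval is 720 − 443.8 = 276.2 Myr.
A period fits inside if it starts at or after 720 Ma and ends at or before 443.8 Ma; oldest first that gives Cryogenian, Ediacaran, Cambrian, Ordovician.

276.2 million years; Cryogenian, Ediacaran, Cambrian, Ordovician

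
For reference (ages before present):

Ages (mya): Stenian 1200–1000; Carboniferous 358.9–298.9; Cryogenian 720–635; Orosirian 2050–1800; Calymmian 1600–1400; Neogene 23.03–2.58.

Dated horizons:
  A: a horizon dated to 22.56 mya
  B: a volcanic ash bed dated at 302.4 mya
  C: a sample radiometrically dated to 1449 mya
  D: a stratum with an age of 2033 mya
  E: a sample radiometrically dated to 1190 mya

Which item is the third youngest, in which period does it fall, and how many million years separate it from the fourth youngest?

Smaller Ma means younger, so youngest first: A 22.56 < B 302.4 < E 1190 < C 1449 < D 2033.
Counting 3 along gives E (1190 Ma); the excerpt puts that inside the Stenian, 1200–1000 Ma.
Next in line is C (1449 Ma), and 1449 − 1190 = 259 Myr.

E, in the Stenian; 259 million years to C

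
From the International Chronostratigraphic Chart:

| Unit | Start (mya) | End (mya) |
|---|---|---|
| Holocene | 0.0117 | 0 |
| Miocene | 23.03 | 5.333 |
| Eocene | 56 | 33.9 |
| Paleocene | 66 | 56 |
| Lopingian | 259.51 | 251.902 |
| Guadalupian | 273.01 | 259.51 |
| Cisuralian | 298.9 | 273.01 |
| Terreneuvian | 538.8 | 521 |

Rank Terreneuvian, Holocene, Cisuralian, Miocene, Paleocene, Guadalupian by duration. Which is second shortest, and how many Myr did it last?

Durations: Terreneuvian 17.8; Holocene 0.0117; Cisuralian 25.89; Miocene 17.697; Paleocene 10; Guadalupian 13.5 Myr.
Sorted shortest-first: Holocene (0.0117), Paleocene (10), Guadalupian (13.5), Miocene (17.697), Terreneuvian (17.8), Cisuralian (25.89).
The second shortest is Paleocene at 10 Myr.

Paleocene, 10 million years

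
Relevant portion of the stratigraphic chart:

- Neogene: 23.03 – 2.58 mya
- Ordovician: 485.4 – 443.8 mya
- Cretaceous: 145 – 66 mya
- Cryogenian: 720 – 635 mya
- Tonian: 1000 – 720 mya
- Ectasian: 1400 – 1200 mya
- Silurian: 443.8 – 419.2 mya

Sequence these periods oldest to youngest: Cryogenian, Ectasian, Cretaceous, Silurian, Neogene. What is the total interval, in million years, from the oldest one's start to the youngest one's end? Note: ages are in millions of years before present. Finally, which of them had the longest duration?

Ectasian → Cryogenian → Silurian → Cretaceous → Neogene; total span 1397.42 Myr; longest is Ectasian

From the excerpt: Cryogenian 720–635; Ectasian 1400–1200; Cretaceous 145–66; Silurian 443.8–419.2; Neogene 23.03–2.58 (Ma).
Larger Ma is earlier, so the oldest is Ectasian and the youngest is Neogene; oldest to youngest: Ectasian, Cryogenian, Silurian, Cretaceous, Neogene.
Oldest start 1400 minus youngest end 2.58 gives 1397.42 Myr overall.
Individual lengths (start − end): Silurian 24.6; Neogene 20.45; Cretaceous 79; Cryogenian 85; Ectasian 200. The largest is Ectasian at 200 Myr.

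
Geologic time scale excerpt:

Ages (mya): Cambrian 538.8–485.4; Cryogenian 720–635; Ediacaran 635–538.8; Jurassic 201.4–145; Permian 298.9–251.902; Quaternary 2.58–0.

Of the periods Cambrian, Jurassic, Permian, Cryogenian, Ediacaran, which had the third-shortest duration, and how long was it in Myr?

Jurassic, 56.4 million years

Start − end for each: Cambrian 538.8 − 485.4 = 53.4; Jurassic 201.4 − 145 = 56.4; Permian 298.9 − 251.902 = 46.998; Cryogenian 720 − 635 = 85; Ediacaran 635 − 538.8 = 96.2.
Ranking these from shortest: Permian < Cambrian < Jurassic < Cryogenian < Ediacaran.
Position 3 in that ranking is Jurassic, which lasted 56.4 Myr.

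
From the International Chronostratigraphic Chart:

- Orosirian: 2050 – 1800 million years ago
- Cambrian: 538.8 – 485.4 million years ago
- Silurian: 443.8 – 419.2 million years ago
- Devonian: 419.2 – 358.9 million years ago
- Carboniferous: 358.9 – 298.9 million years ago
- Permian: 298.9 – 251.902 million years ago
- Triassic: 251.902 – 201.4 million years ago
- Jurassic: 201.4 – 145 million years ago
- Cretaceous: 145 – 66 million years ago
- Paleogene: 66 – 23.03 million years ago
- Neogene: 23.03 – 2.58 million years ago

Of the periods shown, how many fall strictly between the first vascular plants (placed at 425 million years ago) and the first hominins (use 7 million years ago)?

7

The older date is 425 Ma and the younger is 7 Ma.
Periods with start < 425 and end > 7 Ma: Devonian (419.2–358.9), Carboniferous (358.9–298.9), Permian (298.9–251.902), Triassic (251.902–201.4), Jurassic (201.4–145), Cretaceous (145–66), Paleogene (66–23.03).
That is 7 complete periods.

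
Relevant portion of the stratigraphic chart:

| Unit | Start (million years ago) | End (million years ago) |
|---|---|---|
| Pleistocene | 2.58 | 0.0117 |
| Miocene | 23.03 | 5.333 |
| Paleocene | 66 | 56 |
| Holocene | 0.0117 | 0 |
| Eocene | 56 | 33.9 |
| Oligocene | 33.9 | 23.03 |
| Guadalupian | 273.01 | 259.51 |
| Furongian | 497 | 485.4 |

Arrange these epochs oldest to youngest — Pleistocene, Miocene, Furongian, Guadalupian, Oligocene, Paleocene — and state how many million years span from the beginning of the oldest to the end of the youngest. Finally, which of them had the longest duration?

From the excerpt: Pleistocene 2.58–0.0117; Miocene 23.03–5.333; Furongian 497–485.4; Guadalupian 273.01–259.51; Oligocene 33.9–23.03; Paleocene 66–56 (Ma).
Larger Ma is earlier, so the oldest is Furongian and the youngest is Pleistocene; oldest to youngest: Furongian, Guadalupian, Paleocene, Oligocene, Miocene, Pleistocene.
Oldest start 497 minus youngest end 0.0117 gives 496.9883 Myr overall.
Individual lengths (start − end): Furongian 11.6; Pleistocene 2.5683; Oligocene 10.87; Miocene 17.697; Guadalupian 13.5; Paleocene 10. The largest is Miocene at 17.697 Myr.

Furongian → Guadalupian → Paleocene → Oligocene → Miocene → Pleistocene; total span 496.9883 Myr; longest is Miocene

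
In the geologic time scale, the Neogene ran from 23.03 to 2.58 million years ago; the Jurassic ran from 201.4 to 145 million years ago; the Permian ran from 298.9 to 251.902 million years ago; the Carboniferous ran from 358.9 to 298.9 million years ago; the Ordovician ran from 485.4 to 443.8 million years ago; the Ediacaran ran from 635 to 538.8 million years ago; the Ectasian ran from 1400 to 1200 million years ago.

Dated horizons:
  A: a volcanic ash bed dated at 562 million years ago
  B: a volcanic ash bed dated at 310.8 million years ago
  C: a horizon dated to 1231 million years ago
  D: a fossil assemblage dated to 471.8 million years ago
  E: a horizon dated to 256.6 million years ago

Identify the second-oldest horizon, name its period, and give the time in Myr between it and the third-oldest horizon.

Sorted oldest-first by Ma: C (1231), A (562), D (471.8), B (310.8), E (256.6).
The second oldest is A at 562 Ma, which lies in 635–538.8 Ma: the Ediacaran.
The third oldest is D at 471.8 Ma; separation = |562 − 471.8| = 90.2 Myr.

A, in the Ediacaran; 90.2 million years to D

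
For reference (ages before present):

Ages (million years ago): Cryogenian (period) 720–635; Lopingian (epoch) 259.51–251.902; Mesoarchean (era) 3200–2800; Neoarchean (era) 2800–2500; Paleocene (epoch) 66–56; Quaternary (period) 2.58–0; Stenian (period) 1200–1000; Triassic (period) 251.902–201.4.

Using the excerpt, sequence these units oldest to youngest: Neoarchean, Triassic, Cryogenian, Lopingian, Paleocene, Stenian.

Neoarchean, Stenian, Cryogenian, Lopingian, Triassic, Paleocene

The oldest of these is Neoarchean (starts 2800 Ma) and the youngest is Paleocene (ends 56 Ma).
In between, by decreasing start age: Stenian (1200), Cryogenian (720), Lopingian (259.51), Triassic (251.902).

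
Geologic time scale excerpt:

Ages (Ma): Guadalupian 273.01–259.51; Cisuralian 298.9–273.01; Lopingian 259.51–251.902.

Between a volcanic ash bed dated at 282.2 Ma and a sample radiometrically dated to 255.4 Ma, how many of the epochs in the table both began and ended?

1

The older date is 282.2 Ma and the younger is 255.4 Ma.
Epochs with start < 282.2 and end > 255.4 Ma: Guadalupian (273.01–259.51).
That is 1 complete epoch.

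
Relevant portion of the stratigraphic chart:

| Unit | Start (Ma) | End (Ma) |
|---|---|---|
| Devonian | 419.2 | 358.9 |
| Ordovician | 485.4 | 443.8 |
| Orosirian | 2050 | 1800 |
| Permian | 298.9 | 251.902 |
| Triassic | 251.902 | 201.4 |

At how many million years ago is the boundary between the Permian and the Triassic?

The Permian ends and the Triassic begins at 251.902 Ma.

251.902 Ma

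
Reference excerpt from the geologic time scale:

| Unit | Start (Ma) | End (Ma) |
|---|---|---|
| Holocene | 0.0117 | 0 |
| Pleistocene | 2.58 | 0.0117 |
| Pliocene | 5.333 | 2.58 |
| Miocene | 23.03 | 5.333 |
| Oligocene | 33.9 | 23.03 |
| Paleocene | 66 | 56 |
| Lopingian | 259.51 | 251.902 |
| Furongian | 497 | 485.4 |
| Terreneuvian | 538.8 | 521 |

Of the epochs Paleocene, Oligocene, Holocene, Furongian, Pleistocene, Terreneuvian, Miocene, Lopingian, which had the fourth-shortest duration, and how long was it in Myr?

Paleocene, 10 million years

Durations: Paleocene 10; Oligocene 10.87; Holocene 0.0117; Furongian 11.6; Pleistocene 2.5683; Terreneuvian 17.8; Miocene 17.697; Lopingian 7.608 Myr.
Sorted shortest-first: Holocene (0.0117), Pleistocene (2.5683), Lopingian (7.608), Paleocene (10), Oligocene (10.87), Furongian (11.6), Miocene (17.697), Terreneuvian (17.8).
The fourth shortest is Paleocene at 10 Myr.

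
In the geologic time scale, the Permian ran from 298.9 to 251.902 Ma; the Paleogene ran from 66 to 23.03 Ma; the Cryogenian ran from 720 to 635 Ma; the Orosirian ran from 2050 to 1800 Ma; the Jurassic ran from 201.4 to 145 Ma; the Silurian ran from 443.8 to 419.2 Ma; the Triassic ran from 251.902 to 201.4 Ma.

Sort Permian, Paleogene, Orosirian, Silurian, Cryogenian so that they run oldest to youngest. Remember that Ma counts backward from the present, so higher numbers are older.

Orosirian, Cryogenian, Silurian, Permian, Paleogene

Sorting by start age (descending Ma, since larger Ma = older): Orosirian start 2050, Cryogenian start 720, Silurian start 443.8, Permian start 298.9, Paleogene start 66.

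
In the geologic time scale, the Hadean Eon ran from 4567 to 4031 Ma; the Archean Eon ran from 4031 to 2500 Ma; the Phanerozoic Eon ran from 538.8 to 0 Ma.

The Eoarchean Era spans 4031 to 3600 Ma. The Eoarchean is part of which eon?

The Eoarchean (4031–3600 Ma) lies entirely within 4031–2500 Ma, the Archean Eon.

Archean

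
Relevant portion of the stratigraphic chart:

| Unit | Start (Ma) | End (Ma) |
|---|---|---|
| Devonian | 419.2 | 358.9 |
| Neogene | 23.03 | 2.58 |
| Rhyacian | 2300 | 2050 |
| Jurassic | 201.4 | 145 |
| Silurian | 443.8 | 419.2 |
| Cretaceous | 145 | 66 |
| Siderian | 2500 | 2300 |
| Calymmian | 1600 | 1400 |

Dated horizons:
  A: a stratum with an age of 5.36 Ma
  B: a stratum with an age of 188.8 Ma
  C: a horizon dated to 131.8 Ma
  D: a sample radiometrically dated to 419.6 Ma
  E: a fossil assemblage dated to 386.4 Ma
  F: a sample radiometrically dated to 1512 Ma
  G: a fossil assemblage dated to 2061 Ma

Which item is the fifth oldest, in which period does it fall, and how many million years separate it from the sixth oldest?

B, in the Jurassic; 57 million years to C

Larger Ma means older, so oldest first: G 2061 > F 1512 > D 419.6 > E 386.4 > B 188.8 > C 131.8 > A 5.36.
Counting 5 along gives B (188.8 Ma); the excerpt puts that inside the Jurassic, 201.4–145 Ma.
Next in line is C (131.8 Ma), and 188.8 − 131.8 = 57 Myr.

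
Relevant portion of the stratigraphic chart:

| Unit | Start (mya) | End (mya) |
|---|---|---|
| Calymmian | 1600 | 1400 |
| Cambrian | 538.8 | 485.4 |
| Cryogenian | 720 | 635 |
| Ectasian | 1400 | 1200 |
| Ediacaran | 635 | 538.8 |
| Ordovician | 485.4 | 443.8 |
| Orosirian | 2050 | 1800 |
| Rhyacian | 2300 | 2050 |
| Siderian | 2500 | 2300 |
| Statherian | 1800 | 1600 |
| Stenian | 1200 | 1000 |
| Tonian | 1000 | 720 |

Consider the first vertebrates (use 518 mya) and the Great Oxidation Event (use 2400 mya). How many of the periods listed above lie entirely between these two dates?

9

The older date is 2400 Ma and the younger is 518 Ma.
Periods with start < 2400 and end > 518 Ma: Rhyacian (2300–2050), Orosirian (2050–1800), Statherian (1800–1600), Calymmian (1600–1400), Ectasian (1400–1200), Stenian (1200–1000), Tonian (1000–720), Cryogenian (720–635), Ediacaran (635–538.8).
That is 9 complete periods.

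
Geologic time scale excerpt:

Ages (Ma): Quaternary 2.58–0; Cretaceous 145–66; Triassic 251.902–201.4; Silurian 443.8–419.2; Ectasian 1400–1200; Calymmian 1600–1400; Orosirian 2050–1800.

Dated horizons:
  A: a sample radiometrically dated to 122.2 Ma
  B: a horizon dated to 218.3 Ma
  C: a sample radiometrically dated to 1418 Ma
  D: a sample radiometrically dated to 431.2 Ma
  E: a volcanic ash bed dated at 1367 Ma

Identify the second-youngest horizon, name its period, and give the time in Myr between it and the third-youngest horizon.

Sorted youngest-first by Ma: A (122.2), B (218.3), D (431.2), E (1367), C (1418).
The second youngest is B at 218.3 Ma, which lies in 251.902–201.4 Ma: the Triassic.
The third youngest is D at 431.2 Ma; separation = |218.3 − 431.2| = 212.9 Myr.

B, in the Triassic; 212.9 million years to D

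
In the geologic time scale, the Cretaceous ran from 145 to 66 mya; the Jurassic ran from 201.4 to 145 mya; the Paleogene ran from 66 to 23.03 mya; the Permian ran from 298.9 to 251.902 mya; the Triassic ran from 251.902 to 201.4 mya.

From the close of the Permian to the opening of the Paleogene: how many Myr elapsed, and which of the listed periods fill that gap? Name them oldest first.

End of Permian = 251.902 Ma; start of Paleogene = 66 Ma.
Gap = 251.902 − 66 = 185.902 Myr.
Periods wholly inside 251.902–66 Ma: Triassic (251.902–201.4), Jurassic (201.4–145), Cretaceous (145–66).

185.902 million years; Triassic, Jurassic, Cretaceous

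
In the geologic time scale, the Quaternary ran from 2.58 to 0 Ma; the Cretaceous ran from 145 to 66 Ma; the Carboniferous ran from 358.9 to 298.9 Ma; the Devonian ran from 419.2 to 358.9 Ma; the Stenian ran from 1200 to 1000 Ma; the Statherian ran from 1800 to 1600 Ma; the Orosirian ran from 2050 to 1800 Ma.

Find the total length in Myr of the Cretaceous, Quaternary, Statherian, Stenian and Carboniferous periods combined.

541.58 million years

Each duration: Cretaceous = 79; Quaternary = 2.58; Statherian = 200; Stenian = 200; Carboniferous = 60.
Sum: 79 + 2.58 + 200 + 200 + 60 = 541.58 Myr.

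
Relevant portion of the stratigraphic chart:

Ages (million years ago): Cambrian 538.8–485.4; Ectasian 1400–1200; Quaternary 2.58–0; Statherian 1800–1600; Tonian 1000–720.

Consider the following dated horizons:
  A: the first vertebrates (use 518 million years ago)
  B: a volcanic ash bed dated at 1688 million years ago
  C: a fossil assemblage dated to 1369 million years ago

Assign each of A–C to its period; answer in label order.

A — Cambrian; B — Statherian; C — Ectasian

Match each age against the start–end ranges in the excerpt: A = 518 Ma → Cambrian (538.8–485.4); B = 1688 Ma → Statherian (1800–1600); C = 1369 Ma → Ectasian (1400–1200).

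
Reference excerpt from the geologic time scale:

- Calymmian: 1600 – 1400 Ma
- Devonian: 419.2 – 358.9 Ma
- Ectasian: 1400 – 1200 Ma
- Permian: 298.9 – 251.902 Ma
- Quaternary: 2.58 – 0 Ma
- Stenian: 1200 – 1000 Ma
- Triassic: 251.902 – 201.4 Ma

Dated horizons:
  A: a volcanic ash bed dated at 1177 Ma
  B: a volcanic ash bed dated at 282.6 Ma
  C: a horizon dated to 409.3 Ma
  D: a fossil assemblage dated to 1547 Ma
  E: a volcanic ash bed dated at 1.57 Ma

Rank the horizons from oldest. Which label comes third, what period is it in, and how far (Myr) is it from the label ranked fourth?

Sorted oldest-first by Ma: D (1547), A (1177), C (409.3), B (282.6), E (1.57).
The third oldest is C at 409.3 Ma, which lies in 419.2–358.9 Ma: the Devonian.
The fourth oldest is B at 282.6 Ma; separation = |409.3 − 282.6| = 126.7 Myr.

C, in the Devonian; 126.7 million years to B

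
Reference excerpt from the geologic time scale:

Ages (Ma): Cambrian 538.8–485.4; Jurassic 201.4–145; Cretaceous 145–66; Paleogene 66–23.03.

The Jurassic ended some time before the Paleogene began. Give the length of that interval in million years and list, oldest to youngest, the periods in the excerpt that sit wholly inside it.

79 million years; Cretaceous

The Jurassic closes at 145 Ma and the Paleogene opens at 66 Ma, so the interval is 145 − 66 = 79 Myr.
A period fits inside if it starts at or after 145 Ma and ends at or before 66 Ma; oldest first that gives Cretaceous.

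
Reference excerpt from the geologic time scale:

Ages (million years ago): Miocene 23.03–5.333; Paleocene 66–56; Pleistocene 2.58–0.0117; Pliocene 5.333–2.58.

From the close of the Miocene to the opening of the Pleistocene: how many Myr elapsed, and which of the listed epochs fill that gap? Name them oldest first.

The Miocene closes at 5.333 Ma and the Pleistocene opens at 2.58 Ma, so the interval is 5.333 − 2.58 = 2.753 Myr.
An epoch fits inside if it starts at or after 5.333 Ma and ends at or before 2.58 Ma; oldest first that gives Pliocene.

2.753 million years; Pliocene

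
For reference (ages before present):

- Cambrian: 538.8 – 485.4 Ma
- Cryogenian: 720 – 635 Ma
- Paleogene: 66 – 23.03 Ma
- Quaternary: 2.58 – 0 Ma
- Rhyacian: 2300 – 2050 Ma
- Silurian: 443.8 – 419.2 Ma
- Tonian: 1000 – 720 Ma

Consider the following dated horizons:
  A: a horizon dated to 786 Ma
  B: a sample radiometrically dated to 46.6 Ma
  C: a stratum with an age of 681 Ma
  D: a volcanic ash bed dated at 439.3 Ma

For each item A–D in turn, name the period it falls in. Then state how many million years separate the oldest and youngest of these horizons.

A: 786 Ma lies in 1000–720 Ma, so Tonian.
B: 46.6 Ma lies in 66–23.03 Ma, so Paleogene.
C: 681 Ma lies in 720–635 Ma, so Cryogenian.
D: 439.3 Ma lies in 443.8–419.2 Ma, so Silurian.
Oldest = 786 Ma, youngest = 46.6 Ma → span 739.4 Myr.

A — Tonian; B — Paleogene; C — Cryogenian; D — Silurian; span 739.4 million years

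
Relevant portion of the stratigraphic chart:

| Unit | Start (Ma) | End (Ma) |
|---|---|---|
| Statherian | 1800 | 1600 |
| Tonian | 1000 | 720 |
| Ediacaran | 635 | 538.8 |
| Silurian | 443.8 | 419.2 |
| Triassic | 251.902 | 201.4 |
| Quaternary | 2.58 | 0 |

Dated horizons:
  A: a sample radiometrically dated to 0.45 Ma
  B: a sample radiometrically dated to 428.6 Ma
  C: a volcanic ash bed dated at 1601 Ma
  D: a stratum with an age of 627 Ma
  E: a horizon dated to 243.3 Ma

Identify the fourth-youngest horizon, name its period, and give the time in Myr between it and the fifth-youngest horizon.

Sorted youngest-first by Ma: A (0.45), E (243.3), B (428.6), D (627), C (1601).
The fourth youngest is D at 627 Ma, which lies in 635–538.8 Ma: the Ediacaran.
The fifth youngest is C at 1601 Ma; separation = |627 − 1601| = 974 Myr.

D, in the Ediacaran; 974 million years to C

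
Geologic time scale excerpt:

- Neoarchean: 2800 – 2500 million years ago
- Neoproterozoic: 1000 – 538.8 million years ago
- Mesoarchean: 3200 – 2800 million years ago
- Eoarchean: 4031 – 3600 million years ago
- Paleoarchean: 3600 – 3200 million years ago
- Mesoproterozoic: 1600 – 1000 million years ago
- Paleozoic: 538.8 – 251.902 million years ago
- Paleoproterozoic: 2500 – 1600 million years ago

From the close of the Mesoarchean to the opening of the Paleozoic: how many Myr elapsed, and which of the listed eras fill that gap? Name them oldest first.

2261.2 million years; Neoarchean, Paleoproterozoic, Mesoproterozoic, Neoproterozoic

End of Mesoarchean = 2800 Ma; start of Paleozoic = 538.8 Ma.
Gap = 2800 − 538.8 = 2261.2 Myr.
Eras wholly inside 2800–538.8 Ma: Neoarchean (2800–2500), Paleoproterozoic (2500–1600), Mesoproterozoic (1600–1000), Neoproterozoic (1000–538.8).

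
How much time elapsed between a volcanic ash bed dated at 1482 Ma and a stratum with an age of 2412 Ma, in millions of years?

2412 − 1482 = 930 million years.

930 million years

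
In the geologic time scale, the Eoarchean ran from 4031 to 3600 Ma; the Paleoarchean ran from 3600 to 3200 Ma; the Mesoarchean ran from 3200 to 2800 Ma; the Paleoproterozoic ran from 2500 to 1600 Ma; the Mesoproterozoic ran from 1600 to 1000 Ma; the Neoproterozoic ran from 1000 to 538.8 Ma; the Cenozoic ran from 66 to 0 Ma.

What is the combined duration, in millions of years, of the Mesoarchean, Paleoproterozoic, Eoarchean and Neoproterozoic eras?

Each duration: Mesoarchean = 400; Paleoproterozoic = 900; Eoarchean = 431; Neoproterozoic = 461.2.
Sum: 400 + 900 + 431 + 461.2 = 2192.2 Myr.

2192.2 million years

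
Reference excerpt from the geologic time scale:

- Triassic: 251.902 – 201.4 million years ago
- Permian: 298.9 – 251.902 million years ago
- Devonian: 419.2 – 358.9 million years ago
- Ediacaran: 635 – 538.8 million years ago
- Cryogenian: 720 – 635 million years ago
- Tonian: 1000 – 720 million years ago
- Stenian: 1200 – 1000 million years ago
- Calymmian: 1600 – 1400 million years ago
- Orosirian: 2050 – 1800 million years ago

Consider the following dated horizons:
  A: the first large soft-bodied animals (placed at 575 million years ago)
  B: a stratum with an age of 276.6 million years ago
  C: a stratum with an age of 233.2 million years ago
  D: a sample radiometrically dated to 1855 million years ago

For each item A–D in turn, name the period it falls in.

A — Ediacaran; B — Permian; C — Triassic; D — Orosirian

A: 575 Ma lies in 635–538.8 Ma, so Ediacaran.
B: 276.6 Ma lies in 298.9–251.902 Ma, so Permian.
C: 233.2 Ma lies in 251.902–201.4 Ma, so Triassic.
D: 1855 Ma lies in 2050–1800 Ma, so Orosirian.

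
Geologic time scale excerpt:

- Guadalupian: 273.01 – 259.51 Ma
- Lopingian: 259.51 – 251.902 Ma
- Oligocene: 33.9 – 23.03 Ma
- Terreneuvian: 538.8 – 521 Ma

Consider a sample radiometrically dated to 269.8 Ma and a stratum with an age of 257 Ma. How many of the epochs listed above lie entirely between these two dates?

0

The older date is 269.8 Ma and the younger is 257 Ma.
No epoch both begins after 269.8 Ma and ends before 257 Ma, so the count is 0.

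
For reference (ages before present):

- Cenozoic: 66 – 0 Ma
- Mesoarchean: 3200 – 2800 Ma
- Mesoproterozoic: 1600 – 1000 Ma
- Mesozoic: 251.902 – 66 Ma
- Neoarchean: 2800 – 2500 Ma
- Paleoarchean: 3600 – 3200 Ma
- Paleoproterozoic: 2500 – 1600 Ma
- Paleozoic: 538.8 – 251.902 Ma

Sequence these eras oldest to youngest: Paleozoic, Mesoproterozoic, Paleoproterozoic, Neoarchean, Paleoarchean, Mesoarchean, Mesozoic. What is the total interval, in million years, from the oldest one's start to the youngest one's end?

From the excerpt: Paleozoic 538.8–251.902; Mesoproterozoic 1600–1000; Paleoproterozoic 2500–1600; Neoarchean 2800–2500; Paleoarchean 3600–3200; Mesoarchean 3200–2800; Mesozoic 251.902–66 (Ma).
Larger Ma is earlier, so the oldest is Paleoarchean and the youngest is Mesozoic; oldest to youngest: Paleoarchean, Mesoarchean, Neoarchean, Paleoproterozoic, Mesoproterozoic, Paleozoic, Mesozoic.
Oldest start 3600 minus youngest end 66 gives 3534 Myr overall.

Paleoarchean, Mesoarchean, Neoarchean, Paleoproterozoic, Mesoproterozoic, Paleozoic, Mesozoic; total span 3534 Myr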